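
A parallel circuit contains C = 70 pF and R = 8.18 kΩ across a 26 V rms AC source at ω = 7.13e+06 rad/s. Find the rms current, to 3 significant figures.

X_C = 1/(ωC) = 2000 Ω
Parallel: admittances add. Y = 1/R + jωC
Y = (0.000122 + j0.000499) S
|Y| = 0.000514 S → |Z| = 1/|Y| = 1950 Ω, ∠Z = −∠Y = -76.2°
I = V/|Z| = 26/1950 = 13.4 mA

13.4 mA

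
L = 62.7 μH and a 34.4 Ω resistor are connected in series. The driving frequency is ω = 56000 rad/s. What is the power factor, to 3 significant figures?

X_L = ωL = 3.51 Ω
Z = 34.4 + j3.51 Ω
|Z| = √(34.4² + 3.51²) = 34.6 Ω
∠Z = arctan(3.51/34.4) = 5.83°
cos φ = cos(5.83°) = 0.995

0.995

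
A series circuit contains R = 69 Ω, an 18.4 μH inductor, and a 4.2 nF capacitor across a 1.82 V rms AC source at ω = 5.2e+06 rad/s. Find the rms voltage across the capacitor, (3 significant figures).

0.979 V

X_L = ωL = 95.7 Ω
X_C = 1/(ωC) = 45.8 Ω
Net reactance X = X_L − X_C = 49.9 Ω
Z = 69.0 + j49.9 Ω
|Z| = √(69.0² + 49.9²) = 85.1 Ω
I = V/|Z| = 21.4 mA
V_C = I·|Z_C| = 0.0214 × 45.8 = 0.979 V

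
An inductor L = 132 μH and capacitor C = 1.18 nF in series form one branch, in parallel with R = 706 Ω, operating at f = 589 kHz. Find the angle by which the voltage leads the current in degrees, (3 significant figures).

69.8°

ω = 2πf = 3.701e+06 rad/s
X_L = ωL = 489 Ω
X_C = 1/(ωC) = 229 Ω
Branch 1: Z₁ = R = 706 Ω
Branch 2 (series LC): Z₂ = j(X_L − X_C) = j260 Ω
Parallel: Z = Z₁Z₂/(Z₁+Z₂), |Z| = 244 Ω, ∠Z = 69.8°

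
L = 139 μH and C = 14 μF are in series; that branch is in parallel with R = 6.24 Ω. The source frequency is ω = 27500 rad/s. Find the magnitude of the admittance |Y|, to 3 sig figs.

X_L = ωL = 3.82 Ω
X_C = 1/(ωC) = 2.60 Ω
Branch 1: Z₁ = R = 6.24 Ω
Branch 2 (series LC): Z₂ = j(X_L − X_C) = j1.23 Ω
Parallel: Z = Z₁Z₂/(Z₁+Z₂), |Z| = 1.20 Ω, ∠Z = 78.9°
|Y| = 1/|Z| = 832 mS

832 mS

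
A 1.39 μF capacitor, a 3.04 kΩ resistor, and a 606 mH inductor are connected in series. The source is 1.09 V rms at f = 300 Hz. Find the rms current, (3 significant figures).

ω = 2πf = 1885 rad/s
X_L = ωL = 1140 Ω
X_C = 1/(ωC) = 382 Ω
Net reactance X = X_L − X_C = 761 Ω
Z = 3040 + j761 Ω
|Z| = √(3040² + 761²) = 3130 Ω
I = V/|Z| = 1.09/3130 = 348 μA

348 μA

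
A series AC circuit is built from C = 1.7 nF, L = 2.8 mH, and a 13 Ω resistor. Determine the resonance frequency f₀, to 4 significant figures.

72.95 kHz

ω₀ = 1/√(LC) = 1/√(0.0028 × 1.7e-09) = 458300 rad/s
f₀ = ω₀/(2π) = 72.95 kHz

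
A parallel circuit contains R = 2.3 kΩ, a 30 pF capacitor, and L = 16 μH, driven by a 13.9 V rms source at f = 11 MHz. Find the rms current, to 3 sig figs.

17.3 mA

ω = 2πf = 6.912e+07 rad/s
X_L = ωL = 1110 Ω
X_C = 1/(ωC) = 482 Ω
Parallel: admittances add. Y = 1/R + 1/(jωL) + jωC
Y = (0.000435 + j0.00117) S
|Y| = 0.00125 S → |Z| = 1/|Y| = 802 Ω, ∠Z = −∠Y = -69.6°
I = V/|Z| = 13.9/802 = 17.3 mA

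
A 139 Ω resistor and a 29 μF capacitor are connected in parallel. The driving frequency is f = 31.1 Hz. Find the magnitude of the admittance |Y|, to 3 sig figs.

ω = 2πf = 195.4 rad/s
X_C = 1/(ωC) = 176 Ω
Parallel: admittances add. Y = 1/R + jωC
Y = (0.00719 + j0.00567) S
|Y| = 0.00916 S → |Z| = 1/|Y| = 109 Ω, ∠Z = −∠Y = -38.2°

9.16 mS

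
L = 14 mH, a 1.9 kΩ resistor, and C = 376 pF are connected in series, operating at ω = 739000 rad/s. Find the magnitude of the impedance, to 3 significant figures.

X_L = ωL = 10300 Ω
X_C = 1/(ωC) = 3600 Ω
Net reactance X = X_L − X_C = 6750 Ω
Z = 1900 + j6750 Ω
|Z| = √(1900² + 6750²) = 7010 Ω

7010 Ω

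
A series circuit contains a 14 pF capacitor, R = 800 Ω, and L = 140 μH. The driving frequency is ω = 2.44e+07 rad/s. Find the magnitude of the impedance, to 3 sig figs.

X_L = ωL = 3420 Ω
X_C = 1/(ωC) = 2930 Ω
Net reactance X = X_L − X_C = 489 Ω
Z = 800 + j489 Ω
|Z| = √(800² + 489²) = 937 Ω

937 Ω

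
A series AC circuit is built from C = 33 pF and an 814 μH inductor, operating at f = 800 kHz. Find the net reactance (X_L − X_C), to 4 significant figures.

ω = 2πf = 5.027e+06 rad/s
X_L = ωL = 4092 Ω
X_C = 1/(ωC) = 6029 Ω
X = 4092 − 6029 = -1937 Ω

-1937 Ω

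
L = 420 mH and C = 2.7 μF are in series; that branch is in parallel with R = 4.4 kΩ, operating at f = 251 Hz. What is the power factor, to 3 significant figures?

0.0967

ω = 2πf = 1577 rad/s
X_L = ωL = 662 Ω
X_C = 1/(ωC) = 235 Ω
Branch 1: Z₁ = R = 4400 Ω
Branch 2 (series LC): Z₂ = j(X_L − X_C) = j428 Ω
Parallel: Z = Z₁Z₂/(Z₁+Z₂), |Z| = 426 Ω, ∠Z = 84.5°
cos φ = cos(84.5°) = 0.0967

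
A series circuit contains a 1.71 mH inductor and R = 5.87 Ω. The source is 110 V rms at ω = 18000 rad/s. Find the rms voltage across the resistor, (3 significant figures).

X_L = ωL = 30.8 Ω
Z = 5.87 + j30.8 Ω
|Z| = √(5.87² + 30.8²) = 31.3 Ω
I = V/|Z| = 3.51 A
V_R = I·|Z_R| = 3.51 × 5.87 = 20.6 V

20.6 V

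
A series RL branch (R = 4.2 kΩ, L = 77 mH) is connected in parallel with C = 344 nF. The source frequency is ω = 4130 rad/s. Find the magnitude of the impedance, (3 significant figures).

703 Ω

X_L = ωL = 318 Ω
X_C = 1/(ωC) = 704 Ω
Branch 1 (R+jX_L): Z₁ = 4200 + j318 Ω, |Z₁| = 4210 Ω
Branch 2 (−jX_C): Z₂ = −j704 Ω
Parallel: Z = Z₁Z₂/(Z₁+Z₂), |Z| = 703 Ω, ∠Z = -80.4°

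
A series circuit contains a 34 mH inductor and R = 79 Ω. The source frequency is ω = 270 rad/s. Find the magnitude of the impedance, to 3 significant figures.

X_L = ωL = 9.18 Ω
Z = 79.0 + j9.18 Ω
|Z| = √(79.0² + 9.18²) = 79.5 Ω

79.5 Ω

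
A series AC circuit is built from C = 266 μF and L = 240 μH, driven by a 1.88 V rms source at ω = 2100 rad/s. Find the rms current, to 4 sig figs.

1.462 A

X_L = ωL = 0.5040 Ω
X_C = 1/(ωC) = 1.790 Ω
Net reactance X = X_L − X_C = -1.286 Ω
Z = − j1.286 Ω
|Z| = √(0² + 1.286²) = 1.286 Ω
I = V/|Z| = 1.88/1.286 = 1.462 A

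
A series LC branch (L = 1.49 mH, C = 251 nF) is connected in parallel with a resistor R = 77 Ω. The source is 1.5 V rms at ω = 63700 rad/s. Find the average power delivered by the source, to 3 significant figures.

X_L = ωL = 94.9 Ω
X_C = 1/(ωC) = 62.5 Ω
Branch 1: Z₁ = R = 77.0 Ω
Branch 2 (series LC): Z₂ = j(X_L − X_C) = j32.4 Ω
Parallel: Z = Z₁Z₂/(Z₁+Z₂), |Z| = 29.8 Ω, ∠Z = 67.2°
I = V/|Z| = 50.3 mA
P = VI cos φ = 1.5 × 0.0503 × cos(67.2°) = 29.2 mW

29.2 mW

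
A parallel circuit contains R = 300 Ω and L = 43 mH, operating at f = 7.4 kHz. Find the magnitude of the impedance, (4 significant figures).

296.7 Ω

ω = 2πf = 46500 rad/s
X_L = ωL = 1999 Ω
Parallel: admittances add. Y = 1/R + 1/(jωL)
Y = (0.003333 − j0.0005002) S
|Y| = 0.003371 S → |Z| = 1/|Y| = 296.7 Ω, ∠Z = −∠Y = 8.534°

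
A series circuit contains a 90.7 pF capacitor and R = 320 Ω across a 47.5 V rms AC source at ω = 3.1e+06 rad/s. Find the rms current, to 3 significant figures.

13.3 mA

X_C = 1/(ωC) = 3560 Ω
Z = 320 − j3560 Ω
|Z| = √(320² + 3560²) = 3570 Ω
I = V/|Z| = 47.5/3570 = 13.3 mA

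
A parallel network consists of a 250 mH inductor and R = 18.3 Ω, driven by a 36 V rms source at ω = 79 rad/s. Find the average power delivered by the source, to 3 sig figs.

X_L = ωL = 19.8 Ω
Parallel: admittances add. Y = 1/R + 1/(jωL)
Y = (0.0546 − j0.0506) S
|Y| = 0.0745 S → |Z| = 1/|Y| = 13.4 Ω, ∠Z = −∠Y = 42.8°
I = V/|Z| = 2.68 A
P = VI cos φ = 36 × 2.68 × cos(42.8°) = 70.8 W

70.8 W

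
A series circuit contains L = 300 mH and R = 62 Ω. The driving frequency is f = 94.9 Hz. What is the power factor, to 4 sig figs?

0.3275

ω = 2πf = 596.3 rad/s
X_L = ωL = 178.9 Ω
Z = 62.00 + j178.9 Ω
|Z| = √(62.00² + 178.9²) = 189.3 Ω
∠Z = arctan(178.9/62.00) = 70.88°
cos φ = cos(70.88°) = 0.3275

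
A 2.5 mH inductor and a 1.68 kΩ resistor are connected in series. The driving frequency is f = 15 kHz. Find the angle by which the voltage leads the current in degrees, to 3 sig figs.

ω = 2πf = 94250 rad/s
X_L = ωL = 236 Ω
Z = 1680 + j236 Ω
|Z| = √(1680² + 236²) = 1700 Ω
∠Z = arctan(236/1680) = 7.98°

7.98°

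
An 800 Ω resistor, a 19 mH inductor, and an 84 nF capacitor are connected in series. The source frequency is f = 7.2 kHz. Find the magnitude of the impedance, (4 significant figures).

ω = 2πf = 45240 rad/s
X_L = ωL = 859.5 Ω
X_C = 1/(ωC) = 263.2 Ω
Net reactance X = X_L − X_C = 596.4 Ω
Z = 800.0 + j596.4 Ω
|Z| = √(800.0² + 596.4²) = 997.8 Ω

997.8 Ω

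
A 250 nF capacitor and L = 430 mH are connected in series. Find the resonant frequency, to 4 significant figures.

ω₀ = 1/√(LC) = 1/√(0.43 × 2.5e-07) = 3050 rad/s
f₀ = ω₀/(2π) = 485.4 Hz

485.4 Hz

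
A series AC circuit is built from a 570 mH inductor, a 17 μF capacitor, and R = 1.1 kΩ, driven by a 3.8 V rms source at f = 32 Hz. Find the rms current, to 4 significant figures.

ω = 2πf = 201.1 rad/s
X_L = ωL = 114.6 Ω
X_C = 1/(ωC) = 292.6 Ω
Net reactance X = X_L − X_C = -178.0 Ω
Z = 1100 − j178.0 Ω
|Z| = √(1100² + 178.0²) = 1114 Ω
I = V/|Z| = 3.8/1114 = 3.410 mA

3.410 mA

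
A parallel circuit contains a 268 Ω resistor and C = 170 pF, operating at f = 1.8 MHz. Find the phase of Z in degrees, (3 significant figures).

-27.3°

ω = 2πf = 1.131e+07 rad/s
X_C = 1/(ωC) = 520 Ω
Parallel: admittances add. Y = 1/R + jωC
Y = (0.00373 + j0.00192) S
|Y| = 0.00420 S → |Z| = 1/|Y| = 238 Ω, ∠Z = −∠Y = -27.3°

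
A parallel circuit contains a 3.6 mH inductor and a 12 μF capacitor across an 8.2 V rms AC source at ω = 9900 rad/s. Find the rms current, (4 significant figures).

X_L = ωL = 35.64 Ω
X_C = 1/(ωC) = 8.418 Ω
Parallel: admittances add. Y = 1/(jωL) + jωC
Y = (0 + j0.09074) S
|Y| = 0.09074 S → |Z| = 1/|Y| = 11.02 Ω, ∠Z = −∠Y = -90.00°
I = V/|Z| = 8.2/11.02 = 744.1 mA

744.1 mA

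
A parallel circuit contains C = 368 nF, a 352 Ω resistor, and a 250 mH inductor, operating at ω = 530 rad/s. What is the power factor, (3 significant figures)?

0.360

X_L = ωL = 132 Ω
X_C = 1/(ωC) = 5130 Ω
Parallel: admittances add. Y = 1/R + 1/(jωL) + jωC
Y = (0.00284 − j0.00735) S
|Y| = 0.00788 S → |Z| = 1/|Y| = 127 Ω, ∠Z = −∠Y = 68.9°
cos φ = cos(68.9°) = 0.360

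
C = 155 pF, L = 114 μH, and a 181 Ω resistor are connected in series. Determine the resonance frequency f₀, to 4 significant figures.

ω₀ = 1/√(LC) = 1/√(0.000114 × 1.55e-10) = 7.523e+06 rad/s
f₀ = ω₀/(2π) = 1.197 MHz

1.197 MHz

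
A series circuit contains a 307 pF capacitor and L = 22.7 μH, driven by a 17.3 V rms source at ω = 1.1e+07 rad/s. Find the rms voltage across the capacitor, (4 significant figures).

X_L = ωL = 249.7 Ω
X_C = 1/(ωC) = 296.1 Ω
Net reactance X = X_L − X_C = -46.42 Ω
Z = − j46.42 Ω
|Z| = √(0² + 46.42²) = 46.42 Ω
I = V/|Z| = 372.7 mA
V_C = I·|Z_C| = 0.3727 × 296.1 = 110.4 V

110.4 V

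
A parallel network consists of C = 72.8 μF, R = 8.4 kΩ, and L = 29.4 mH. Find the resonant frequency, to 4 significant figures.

ω₀ = 1/√(LC) = 1/√(0.0294 × 7.28e-05) = 683.5 rad/s
f₀ = ω₀/(2π) = 108.8 Hz

108.8 Hz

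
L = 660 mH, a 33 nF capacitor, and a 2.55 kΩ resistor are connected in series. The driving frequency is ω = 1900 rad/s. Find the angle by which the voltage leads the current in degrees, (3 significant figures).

X_L = ωL = 1250 Ω
X_C = 1/(ωC) = 15900 Ω
Net reactance X = X_L − X_C = -14700 Ω
Z = 2550 − j14700 Ω
|Z| = √(2550² + 14700²) = 14900 Ω
∠Z = arctan(-14700/2550) = -80.2°

-80.2°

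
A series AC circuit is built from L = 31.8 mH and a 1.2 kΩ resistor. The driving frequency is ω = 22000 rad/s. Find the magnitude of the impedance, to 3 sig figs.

X_L = ωL = 700 Ω
Z = 1200 + j700 Ω
|Z| = √(1200² + 700²) = 1390 Ω

1390 Ω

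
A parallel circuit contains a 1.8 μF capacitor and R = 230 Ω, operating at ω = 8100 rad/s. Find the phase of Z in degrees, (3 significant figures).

-73.4°

X_C = 1/(ωC) = 68.6 Ω
Parallel: admittances add. Y = 1/R + jωC
Y = (0.00435 + j0.0146) S
|Y| = 0.0152 S → |Z| = 1/|Y| = 65.7 Ω, ∠Z = −∠Y = -73.4°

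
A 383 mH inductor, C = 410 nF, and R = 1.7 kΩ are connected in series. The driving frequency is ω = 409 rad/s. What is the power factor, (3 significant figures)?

X_L = ωL = 157 Ω
X_C = 1/(ωC) = 5960 Ω
Net reactance X = X_L − X_C = -5810 Ω
Z = 1700 − j5810 Ω
|Z| = √(1700² + 5810²) = 6050 Ω
∠Z = arctan(-5810/1700) = -73.7°
cos φ = cos(-73.7°) = 0.281

0.281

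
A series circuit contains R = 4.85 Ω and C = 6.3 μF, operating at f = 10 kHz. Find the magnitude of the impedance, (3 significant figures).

5.47 Ω

ω = 2πf = 62830 rad/s
X_C = 1/(ωC) = 2.53 Ω
Z = 4.85 − j2.53 Ω
|Z| = √(4.85² + 2.53²) = 5.47 Ω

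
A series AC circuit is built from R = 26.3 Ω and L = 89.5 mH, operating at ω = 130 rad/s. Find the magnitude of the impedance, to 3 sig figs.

X_L = ωL = 11.6 Ω
Z = 26.3 + j11.6 Ω
|Z| = √(26.3² + 11.6²) = 28.8 Ω

28.8 Ω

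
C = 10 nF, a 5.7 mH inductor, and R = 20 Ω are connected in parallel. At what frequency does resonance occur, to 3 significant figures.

ω₀ = 1/√(LC) = 1/√(0.0057 × 1e-08) = 132500 rad/s
f₀ = ω₀/(2π) = 21.1 kHz

21.1 kHz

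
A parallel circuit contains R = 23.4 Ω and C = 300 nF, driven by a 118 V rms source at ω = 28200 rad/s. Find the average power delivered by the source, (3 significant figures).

X_C = 1/(ωC) = 118 Ω
Parallel: admittances add. Y = 1/R + jωC
Y = (0.0427 + j0.00846) S
|Y| = 0.0436 S → |Z| = 1/|Y| = 23.0 Ω, ∠Z = −∠Y = -11.2°
I = V/|Z| = 5.14 A
P = VI cos φ = 118 × 5.14 × cos(-11.2°) = 595 W

595 W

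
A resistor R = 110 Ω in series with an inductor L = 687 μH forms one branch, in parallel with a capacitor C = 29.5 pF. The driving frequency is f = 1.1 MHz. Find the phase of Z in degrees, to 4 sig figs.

53.56°

ω = 2πf = 6.912e+06 rad/s
X_L = ωL = 4748 Ω
X_C = 1/(ωC) = 4905 Ω
Branch 1 (R+jX_L): Z₁ = 110.0 + j4748 Ω, |Z₁| = 4749 Ω
Branch 2 (−jX_C): Z₂ = −j4905 Ω
Parallel: Z = Z₁Z₂/(Z₁+Z₂), |Z| = 121800 Ω, ∠Z = 53.56°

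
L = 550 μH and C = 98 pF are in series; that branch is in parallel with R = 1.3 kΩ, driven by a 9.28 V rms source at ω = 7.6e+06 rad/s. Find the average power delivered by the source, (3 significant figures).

X_L = ωL = 4180 Ω
X_C = 1/(ωC) = 1340 Ω
Branch 1: Z₁ = R = 1300 Ω
Branch 2 (series LC): Z₂ = j(X_L − X_C) = j2840 Ω
Parallel: Z = Z₁Z₂/(Z₁+Z₂), |Z| = 1180 Ω, ∠Z = 24.6°
I = V/|Z| = 7.85 mA
P = VI cos φ = 9.28 × 0.00785 × cos(24.6°) = 66.2 mW

66.2 mW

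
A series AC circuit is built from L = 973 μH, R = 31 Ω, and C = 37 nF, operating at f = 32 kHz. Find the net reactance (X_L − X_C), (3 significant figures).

ω = 2πf = 201100 rad/s
X_L = ωL = 196 Ω
X_C = 1/(ωC) = 134 Ω
X = 196 − 134 = 61.2 Ω

61.2 Ω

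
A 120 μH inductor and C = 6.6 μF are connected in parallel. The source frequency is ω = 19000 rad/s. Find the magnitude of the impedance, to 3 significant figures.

3.19 Ω

X_L = ωL = 2.28 Ω
X_C = 1/(ωC) = 7.97 Ω
Parallel: admittances add. Y = 1/(jωL) + jωC
Y = (0 − j0.313) S
|Y| = 0.313 S → |Z| = 1/|Y| = 3.19 Ω, ∠Z = −∠Y = 90.0°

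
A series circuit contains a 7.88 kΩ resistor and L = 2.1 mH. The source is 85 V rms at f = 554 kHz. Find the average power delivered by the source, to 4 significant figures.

492.8 mW

ω = 2πf = 3.481e+06 rad/s
X_L = ωL = 7310 Ω
Z = 7880 + j7310 Ω
|Z| = √(7880² + 7310²) = 10750 Ω
∠Z = arctan(7310/7880) = 42.85°
I = V/|Z| = 7.908 mA
P = VI cos φ = 85 × 0.007908 × cos(42.85°) = 492.8 mW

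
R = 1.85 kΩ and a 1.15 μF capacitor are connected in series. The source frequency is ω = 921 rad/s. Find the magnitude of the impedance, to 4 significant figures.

X_C = 1/(ωC) = 944.2 Ω
Z = 1850 − j944.2 Ω
|Z| = √(1850² + 944.2²) = 2077 Ω

2077 Ω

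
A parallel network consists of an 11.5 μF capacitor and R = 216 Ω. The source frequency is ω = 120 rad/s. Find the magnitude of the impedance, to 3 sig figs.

X_C = 1/(ωC) = 725 Ω
Parallel: admittances add. Y = 1/R + jωC
Y = (0.00463 + j0.00138) S
|Y| = 0.00483 S → |Z| = 1/|Y| = 207 Ω, ∠Z = −∠Y = -16.6°

207 Ω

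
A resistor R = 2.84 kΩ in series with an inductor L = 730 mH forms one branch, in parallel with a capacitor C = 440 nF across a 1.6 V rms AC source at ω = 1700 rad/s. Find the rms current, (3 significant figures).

X_L = ωL = 1240 Ω
X_C = 1/(ωC) = 1340 Ω
Branch 1 (R+jX_L): Z₁ = 2840 + j1240 Ω, |Z₁| = 3100 Ω
Branch 2 (−jX_C): Z₂ = −j1340 Ω
Parallel: Z = Z₁Z₂/(Z₁+Z₂), |Z| = 1460 Ω, ∠Z = -64.5°
I = V/|Z| = 1.6/1460 = 1.10 mA

1.10 mA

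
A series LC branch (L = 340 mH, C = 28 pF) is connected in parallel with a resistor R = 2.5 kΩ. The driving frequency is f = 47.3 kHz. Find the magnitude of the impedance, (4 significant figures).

ω = 2πf = 297200 rad/s
X_L = ωL = 101000 Ω
X_C = 1/(ωC) = 120200 Ω
Branch 1: Z₁ = R = 2500 Ω
Branch 2 (series LC): Z₂ = j(X_L − X_C) = −j19130 Ω
Parallel: Z = Z₁Z₂/(Z₁+Z₂), |Z| = 2479 Ω, ∠Z = -7.447°

2479 Ω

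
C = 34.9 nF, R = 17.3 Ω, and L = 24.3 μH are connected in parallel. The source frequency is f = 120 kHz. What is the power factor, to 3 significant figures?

ω = 2πf = 754000 rad/s
X_L = ωL = 18.3 Ω
X_C = 1/(ωC) = 38.0 Ω
Parallel: admittances add. Y = 1/R + 1/(jωL) + jωC
Y = (0.0578 − j0.0283) S
|Y| = 0.0643 S → |Z| = 1/|Y| = 15.5 Ω, ∠Z = −∠Y = 26.1°
cos φ = cos(26.1°) = 0.898

0.898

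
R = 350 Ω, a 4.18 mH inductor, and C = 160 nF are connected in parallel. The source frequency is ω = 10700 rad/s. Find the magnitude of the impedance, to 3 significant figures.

48.0 Ω

X_L = ωL = 44.7 Ω
X_C = 1/(ωC) = 584 Ω
Parallel: admittances add. Y = 1/R + 1/(jωL) + jωC
Y = (0.00286 − j0.0206) S
|Y| = 0.0208 S → |Z| = 1/|Y| = 48.0 Ω, ∠Z = −∠Y = 82.1°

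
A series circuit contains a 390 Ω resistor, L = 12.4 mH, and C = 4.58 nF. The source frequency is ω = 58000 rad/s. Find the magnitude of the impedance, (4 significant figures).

3070 Ω

X_L = ωL = 719.2 Ω
X_C = 1/(ωC) = 3764 Ω
Net reactance X = X_L − X_C = -3045 Ω
Z = 390.0 − j3045 Ω
|Z| = √(390.0² + 3045²) = 3070 Ω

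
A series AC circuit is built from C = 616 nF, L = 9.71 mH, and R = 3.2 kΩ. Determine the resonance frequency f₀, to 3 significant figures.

2.06 kHz

ω₀ = 1/√(LC) = 1/√(0.00971 × 6.16e-07) = 12930 rad/s
f₀ = ω₀/(2π) = 2.06 kHz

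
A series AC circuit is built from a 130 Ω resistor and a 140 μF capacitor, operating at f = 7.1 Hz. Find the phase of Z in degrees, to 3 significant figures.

ω = 2πf = 44.61 rad/s
X_C = 1/(ωC) = 160 Ω
Z = 130 − j160 Ω
|Z| = √(130² + 160²) = 206 Ω
∠Z = arctan(-160/130) = -50.9°

-50.9°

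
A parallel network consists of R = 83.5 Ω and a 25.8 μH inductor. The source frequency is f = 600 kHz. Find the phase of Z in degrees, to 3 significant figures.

ω = 2πf = 3.77e+06 rad/s
X_L = ωL = 97.3 Ω
Parallel: admittances add. Y = 1/R + 1/(jωL)
Y = (0.0120 − j0.0103) S
|Y| = 0.0158 S → |Z| = 1/|Y| = 63.4 Ω, ∠Z = −∠Y = 40.6°

40.6°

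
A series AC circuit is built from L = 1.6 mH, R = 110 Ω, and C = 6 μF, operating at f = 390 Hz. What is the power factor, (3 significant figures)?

0.864

ω = 2πf = 2450 rad/s
X_L = ωL = 3.92 Ω
X_C = 1/(ωC) = 68.0 Ω
Net reactance X = X_L − X_C = -64.1 Ω
Z = 110 − j64.1 Ω
|Z| = √(110² + 64.1²) = 127 Ω
∠Z = arctan(-64.1/110) = -30.2°
cos φ = cos(-30.2°) = 0.864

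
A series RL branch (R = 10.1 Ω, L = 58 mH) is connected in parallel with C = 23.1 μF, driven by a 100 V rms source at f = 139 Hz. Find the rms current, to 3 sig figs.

397 mA

ω = 2πf = 873.4 rad/s
X_L = ωL = 50.7 Ω
X_C = 1/(ωC) = 49.6 Ω
Branch 1 (R+jX_L): Z₁ = 10.1 + j50.7 Ω, |Z₁| = 51.7 Ω
Branch 2 (−jX_C): Z₂ = −j49.6 Ω
Parallel: Z = Z₁Z₂/(Z₁+Z₂), |Z| = 252 Ω, ∠Z = -17.4°
I = V/|Z| = 100/252 = 397 mA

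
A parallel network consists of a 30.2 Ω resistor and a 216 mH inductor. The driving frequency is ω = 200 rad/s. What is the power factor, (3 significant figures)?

0.820

X_L = ωL = 43.2 Ω
Parallel: admittances add. Y = 1/R + 1/(jωL)
Y = (0.0331 − j0.0231) S
|Y| = 0.0404 S → |Z| = 1/|Y| = 24.8 Ω, ∠Z = −∠Y = 35.0°
cos φ = cos(35.0°) = 0.820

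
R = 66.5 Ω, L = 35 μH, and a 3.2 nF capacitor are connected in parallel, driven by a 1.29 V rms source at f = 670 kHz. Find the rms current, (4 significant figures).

21.23 mA

ω = 2πf = 4.21e+06 rad/s
X_L = ωL = 147.3 Ω
X_C = 1/(ωC) = 74.23 Ω
Parallel: admittances add. Y = 1/R + 1/(jωL) + jωC
Y = (0.01504 + j0.006684) S
|Y| = 0.01646 S → |Z| = 1/|Y| = 60.77 Ω, ∠Z = −∠Y = -23.96°
I = V/|Z| = 1.29/60.77 = 21.23 mA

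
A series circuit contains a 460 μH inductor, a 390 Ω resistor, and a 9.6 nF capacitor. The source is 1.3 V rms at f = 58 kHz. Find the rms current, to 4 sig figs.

3.190 mA

ω = 2πf = 364400 rad/s
X_L = ωL = 167.6 Ω
X_C = 1/(ωC) = 285.8 Ω
Net reactance X = X_L − X_C = -118.2 Ω
Z = 390.0 − j118.2 Ω
|Z| = √(390.0² + 118.2²) = 407.5 Ω
I = V/|Z| = 1.3/407.5 = 3.190 mA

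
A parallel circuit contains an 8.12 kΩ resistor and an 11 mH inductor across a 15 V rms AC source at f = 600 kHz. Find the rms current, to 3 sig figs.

ω = 2πf = 3.77e+06 rad/s
X_L = ωL = 41500 Ω
Parallel: admittances add. Y = 1/R + 1/(jωL)
Y = (0.000123 − j2.41e-05) S
|Y| = 0.000125 S → |Z| = 1/|Y| = 7970 Ω, ∠Z = −∠Y = 11.1°
I = V/|Z| = 15/7970 = 1.88 mA

1.88 mA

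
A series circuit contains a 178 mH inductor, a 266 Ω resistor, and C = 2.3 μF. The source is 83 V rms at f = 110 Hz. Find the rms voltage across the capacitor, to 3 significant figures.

91.3 V

ω = 2πf = 691.2 rad/s
X_L = ωL = 123 Ω
X_C = 1/(ωC) = 629 Ω
Net reactance X = X_L − X_C = -506 Ω
Z = 266 − j506 Ω
|Z| = √(266² + 506²) = 572 Ω
I = V/|Z| = 145 mA
V_C = I·|Z_C| = 0.145 × 629 = 91.3 V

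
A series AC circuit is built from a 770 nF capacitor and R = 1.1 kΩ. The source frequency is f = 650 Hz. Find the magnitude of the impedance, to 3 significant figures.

1150 Ω

ω = 2πf = 4084 rad/s
X_C = 1/(ωC) = 318 Ω
Z = 1100 − j318 Ω
|Z| = √(1100² + 318²) = 1150 Ω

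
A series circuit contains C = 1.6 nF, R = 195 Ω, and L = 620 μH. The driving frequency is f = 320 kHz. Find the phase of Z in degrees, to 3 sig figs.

ω = 2πf = 2.011e+06 rad/s
X_L = ωL = 1250 Ω
X_C = 1/(ωC) = 311 Ω
Net reactance X = X_L − X_C = 936 Ω
Z = 195 + j936 Ω
|Z| = √(195² + 936²) = 956 Ω
∠Z = arctan(936/195) = 78.2°

78.2°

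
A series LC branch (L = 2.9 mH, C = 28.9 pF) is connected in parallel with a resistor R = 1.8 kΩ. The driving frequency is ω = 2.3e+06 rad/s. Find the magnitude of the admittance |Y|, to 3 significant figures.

568 μS

X_L = ωL = 6670 Ω
X_C = 1/(ωC) = 15000 Ω
Branch 1: Z₁ = R = 1800 Ω
Branch 2 (series LC): Z₂ = j(X_L − X_C) = −j8370 Ω
Parallel: Z = Z₁Z₂/(Z₁+Z₂), |Z| = 1760 Ω, ∠Z = -12.1°
|Y| = 1/|Z| = 568 μS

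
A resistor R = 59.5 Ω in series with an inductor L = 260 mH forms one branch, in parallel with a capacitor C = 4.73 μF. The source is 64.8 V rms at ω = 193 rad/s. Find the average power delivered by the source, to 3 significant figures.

X_L = ωL = 50.2 Ω
X_C = 1/(ωC) = 1100 Ω
Branch 1 (R+jX_L): Z₁ = 59.5 + j50.2 Ω, |Z₁| = 77.8 Ω
Branch 2 (−jX_C): Z₂ = −j1100 Ω
Parallel: Z = Z₁Z₂/(Z₁+Z₂), |Z| = 81.4 Ω, ∠Z = 36.9°
I = V/|Z| = 796 mA
P = VI cos φ = 64.8 × 0.796 × cos(36.9°) = 41.2 W

41.2 W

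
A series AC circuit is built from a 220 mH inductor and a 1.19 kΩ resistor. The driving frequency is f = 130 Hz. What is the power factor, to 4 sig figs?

0.9888

ω = 2πf = 816.8 rad/s
X_L = ωL = 179.7 Ω
Z = 1190 + j179.7 Ω
|Z| = √(1190² + 179.7²) = 1203 Ω
∠Z = arctan(179.7/1190) = 8.587°
cos φ = cos(8.587°) = 0.9888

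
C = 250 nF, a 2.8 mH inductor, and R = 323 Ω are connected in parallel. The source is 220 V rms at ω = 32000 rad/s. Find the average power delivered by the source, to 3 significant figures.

150 W

X_L = ωL = 89.6 Ω
X_C = 1/(ωC) = 125 Ω
Parallel: admittances add. Y = 1/R + 1/(jωL) + jωC
Y = (0.00310 − j0.00316) S
|Y| = 0.00442 S → |Z| = 1/|Y| = 226 Ω, ∠Z = −∠Y = 45.6°
I = V/|Z| = 973 mA
P = VI cos φ = 220 × 0.973 × cos(45.6°) = 150 W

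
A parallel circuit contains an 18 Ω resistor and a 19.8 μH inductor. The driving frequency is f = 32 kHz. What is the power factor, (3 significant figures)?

0.216

ω = 2πf = 201100 rad/s
X_L = ωL = 3.98 Ω
Parallel: admittances add. Y = 1/R + 1/(jωL)
Y = (0.0556 − j0.251) S
|Y| = 0.257 S → |Z| = 1/|Y| = 3.89 Ω, ∠Z = −∠Y = 77.5°
cos φ = cos(77.5°) = 0.216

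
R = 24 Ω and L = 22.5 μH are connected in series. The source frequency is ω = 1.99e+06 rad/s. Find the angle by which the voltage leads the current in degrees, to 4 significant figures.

61.81°

X_L = ωL = 44.78 Ω
Z = 24.00 + j44.78 Ω
|Z| = √(24.00² + 44.78²) = 50.80 Ω
∠Z = arctan(44.78/24.00) = 61.81°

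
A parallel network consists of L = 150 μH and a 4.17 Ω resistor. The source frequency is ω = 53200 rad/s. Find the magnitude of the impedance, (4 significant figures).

3.696 Ω

X_L = ωL = 7.980 Ω
Parallel: admittances add. Y = 1/R + 1/(jωL)
Y = (0.2398 − j0.1253) S
|Y| = 0.2706 S → |Z| = 1/|Y| = 3.696 Ω, ∠Z = −∠Y = 27.59°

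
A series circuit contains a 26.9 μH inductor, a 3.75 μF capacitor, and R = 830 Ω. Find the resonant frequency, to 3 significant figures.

ω₀ = 1/√(LC) = 1/√(2.69e-05 × 3.75e-06) = 99570 rad/s
f₀ = ω₀/(2π) = 15.8 kHz

15.8 kHz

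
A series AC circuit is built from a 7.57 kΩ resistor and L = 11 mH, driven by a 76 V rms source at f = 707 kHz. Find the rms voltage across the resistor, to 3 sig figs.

11.6 V

ω = 2πf = 4.442e+06 rad/s
X_L = ωL = 48900 Ω
Z = 7570 + j48900 Ω
|Z| = √(7570² + 48900²) = 49400 Ω
I = V/|Z| = 1.54 mA
V_R = I·|Z_R| = 0.00154 × 7570 = 11.6 V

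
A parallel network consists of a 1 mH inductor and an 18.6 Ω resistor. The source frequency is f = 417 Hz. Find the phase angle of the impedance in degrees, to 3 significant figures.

ω = 2πf = 2620 rad/s
X_L = ωL = 2.62 Ω
Parallel: admittances add. Y = 1/R + 1/(jωL)
Y = (0.0538 − j0.382) S
|Y| = 0.385 S → |Z| = 1/|Y| = 2.59 Ω, ∠Z = −∠Y = 82.0°

82.0°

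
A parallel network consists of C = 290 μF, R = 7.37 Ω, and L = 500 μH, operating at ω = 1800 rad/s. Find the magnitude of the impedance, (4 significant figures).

1.654 Ω

X_L = ωL = 0.9000 Ω
X_C = 1/(ωC) = 1.916 Ω
Parallel: admittances add. Y = 1/R + 1/(jωL) + jωC
Y = (0.1357 − j0.5891) S
|Y| = 0.6045 S → |Z| = 1/|Y| = 1.654 Ω, ∠Z = −∠Y = 77.03°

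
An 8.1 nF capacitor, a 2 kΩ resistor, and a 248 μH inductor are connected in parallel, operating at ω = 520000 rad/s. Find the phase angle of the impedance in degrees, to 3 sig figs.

82.0°

X_L = ωL = 129 Ω
X_C = 1/(ωC) = 237 Ω
Parallel: admittances add. Y = 1/R + 1/(jωL) + jωC
Y = (0.000500 − j0.00354) S
|Y| = 0.00358 S → |Z| = 1/|Y| = 280 Ω, ∠Z = −∠Y = 82.0°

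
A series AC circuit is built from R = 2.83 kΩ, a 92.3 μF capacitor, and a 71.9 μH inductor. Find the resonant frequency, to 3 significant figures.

1.95 kHz

ω₀ = 1/√(LC) = 1/√(7.19e-05 × 9.23e-05) = 12280 rad/s
f₀ = ω₀/(2π) = 1.95 kHz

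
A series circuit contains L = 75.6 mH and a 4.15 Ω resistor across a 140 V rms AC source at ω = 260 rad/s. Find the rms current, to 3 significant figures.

X_L = ωL = 19.7 Ω
Z = 4.15 + j19.7 Ω
|Z| = √(4.15² + 19.7²) = 20.1 Ω
I = V/|Z| = 140/20.1 = 6.97 A

6.97 A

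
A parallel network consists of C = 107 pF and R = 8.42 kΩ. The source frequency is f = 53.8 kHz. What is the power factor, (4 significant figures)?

0.9566

ω = 2πf = 338000 rad/s
X_C = 1/(ωC) = 27650 Ω
Parallel: admittances add. Y = 1/R + jωC
Y = (0.0001188 + j3.617e-05) S
|Y| = 0.0001242 S → |Z| = 1/|Y| = 8055 Ω, ∠Z = −∠Y = -16.94°
cos φ = cos(-16.94°) = 0.9566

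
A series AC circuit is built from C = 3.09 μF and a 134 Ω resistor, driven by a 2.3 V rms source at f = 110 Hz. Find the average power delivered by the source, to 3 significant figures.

ω = 2πf = 691.2 rad/s
X_C = 1/(ωC) = 468 Ω
Z = 134 − j468 Ω
|Z| = √(134² + 468²) = 487 Ω
∠Z = arctan(-468/134) = -74.0°
I = V/|Z| = 4.72 mA
P = VI cos φ = 2.3 × 0.00472 × cos(-74.0°) = 2.99 mW

2.99 mW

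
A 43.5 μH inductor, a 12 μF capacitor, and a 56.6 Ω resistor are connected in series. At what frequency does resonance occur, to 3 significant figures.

ω₀ = 1/√(LC) = 1/√(4.35e-05 × 1.2e-05) = 43770 rad/s
f₀ = ω₀/(2π) = 6.97 kHz

6.97 kHz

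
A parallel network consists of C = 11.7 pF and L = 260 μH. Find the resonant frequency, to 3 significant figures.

ω₀ = 1/√(LC) = 1/√(0.00026 × 1.17e-11) = 1.813e+07 rad/s
f₀ = ω₀/(2π) = 2.89 MHz

2.89 MHz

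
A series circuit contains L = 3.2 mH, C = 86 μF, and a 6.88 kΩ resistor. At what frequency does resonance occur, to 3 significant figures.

303 Hz

ω₀ = 1/√(LC) = 1/√(0.0032 × 8.6e-05) = 1906 rad/s
f₀ = ω₀/(2π) = 303 Hz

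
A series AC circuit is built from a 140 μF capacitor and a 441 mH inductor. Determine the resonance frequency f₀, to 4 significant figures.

ω₀ = 1/√(LC) = 1/√(0.441 × 0.00014) = 127.3 rad/s
f₀ = ω₀/(2π) = 20.26 Hz

20.26 Hz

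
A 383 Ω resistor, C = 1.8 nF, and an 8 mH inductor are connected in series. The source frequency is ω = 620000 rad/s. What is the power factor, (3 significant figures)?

X_L = ωL = 4960 Ω
X_C = 1/(ωC) = 896 Ω
Net reactance X = X_L − X_C = 4060 Ω
Z = 383 + j4060 Ω
|Z| = √(383² + 4060²) = 4080 Ω
∠Z = arctan(4060/383) = 84.6°
cos φ = cos(84.6°) = 0.0938

0.0938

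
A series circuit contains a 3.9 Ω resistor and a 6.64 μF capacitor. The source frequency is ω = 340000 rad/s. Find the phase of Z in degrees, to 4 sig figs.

X_C = 1/(ωC) = 0.4429 Ω
Z = 3.900 − j0.4429 Ω
|Z| = √(3.900² + 0.4429²) = 3.925 Ω
∠Z = arctan(-0.4429/3.900) = -6.480°

-6.480°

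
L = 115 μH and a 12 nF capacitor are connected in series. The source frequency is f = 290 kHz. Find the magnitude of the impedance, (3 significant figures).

ω = 2πf = 1.822e+06 rad/s
X_L = ωL = 210 Ω
X_C = 1/(ωC) = 45.7 Ω
Net reactance X = X_L − X_C = 164 Ω
Z = j164 Ω
|Z| = √(0² + 164²) = 164 Ω

164 Ω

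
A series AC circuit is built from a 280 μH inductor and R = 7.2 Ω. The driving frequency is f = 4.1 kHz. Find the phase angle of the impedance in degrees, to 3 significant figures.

ω = 2πf = 25760 rad/s
X_L = ωL = 7.21 Ω
Z = 7.20 + j7.21 Ω
|Z| = √(7.20² + 7.21²) = 10.2 Ω
∠Z = arctan(7.21/7.20) = 45.1°

45.1°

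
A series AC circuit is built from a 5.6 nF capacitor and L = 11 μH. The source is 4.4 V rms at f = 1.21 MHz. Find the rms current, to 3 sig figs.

73.2 mA

ω = 2πf = 7.603e+06 rad/s
X_L = ωL = 83.6 Ω
X_C = 1/(ωC) = 23.5 Ω
Net reactance X = X_L − X_C = 60.1 Ω
Z = j60.1 Ω
|Z| = √(0² + 60.1²) = 60.1 Ω
I = V/|Z| = 4.4/60.1 = 73.2 mA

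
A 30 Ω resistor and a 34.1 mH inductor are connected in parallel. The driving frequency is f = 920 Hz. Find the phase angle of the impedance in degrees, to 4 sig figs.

ω = 2πf = 5781 rad/s
X_L = ωL = 197.1 Ω
Parallel: admittances add. Y = 1/R + 1/(jωL)
Y = (0.03333 − j0.005073) S
|Y| = 0.03372 S → |Z| = 1/|Y| = 29.66 Ω, ∠Z = −∠Y = 8.654°

8.654°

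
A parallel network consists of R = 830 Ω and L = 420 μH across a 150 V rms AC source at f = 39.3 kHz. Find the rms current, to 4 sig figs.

ω = 2πf = 246900 rad/s
X_L = ωL = 103.7 Ω
Parallel: admittances add. Y = 1/R + 1/(jωL)
Y = (0.001205 − j0.009642) S
|Y| = 0.009717 S → |Z| = 1/|Y| = 102.9 Ω, ∠Z = −∠Y = 82.88°
I = V/|Z| = 150/102.9 = 1.458 A

1.458 A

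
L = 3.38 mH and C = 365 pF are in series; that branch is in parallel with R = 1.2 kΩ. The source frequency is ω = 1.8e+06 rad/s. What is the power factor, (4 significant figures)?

0.9671

X_L = ωL = 6084 Ω
X_C = 1/(ωC) = 1522 Ω
Branch 1: Z₁ = R = 1200 Ω
Branch 2 (series LC): Z₂ = j(X_L − X_C) = j4562 Ω
Parallel: Z = Z₁Z₂/(Z₁+Z₂), |Z| = 1161 Ω, ∠Z = 14.74°
cos φ = cos(14.74°) = 0.9671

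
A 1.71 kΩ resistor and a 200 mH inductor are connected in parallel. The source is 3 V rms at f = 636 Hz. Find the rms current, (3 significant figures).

4.14 mA

ω = 2πf = 3996 rad/s
X_L = ωL = 799 Ω
Parallel: admittances add. Y = 1/R + 1/(jωL)
Y = (0.000585 − j0.00125) S
|Y| = 0.00138 S → |Z| = 1/|Y| = 724 Ω, ∠Z = −∠Y = 64.9°
I = V/|Z| = 3/724 = 4.14 mA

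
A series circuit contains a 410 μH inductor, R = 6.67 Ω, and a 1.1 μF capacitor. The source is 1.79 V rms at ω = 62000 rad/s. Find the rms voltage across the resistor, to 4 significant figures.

0.9433 V

X_L = ωL = 25.42 Ω
X_C = 1/(ωC) = 14.66 Ω
Net reactance X = X_L − X_C = 10.76 Ω
Z = 6.670 + j10.76 Ω
|Z| = √(6.670² + 10.76²) = 12.66 Ω
I = V/|Z| = 141.4 mA
V_R = I·|Z_R| = 0.1414 × 6.670 = 0.9433 V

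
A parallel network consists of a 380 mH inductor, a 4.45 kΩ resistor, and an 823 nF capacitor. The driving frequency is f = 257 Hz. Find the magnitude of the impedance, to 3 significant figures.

2660 Ω

ω = 2πf = 1615 rad/s
X_L = ωL = 614 Ω
X_C = 1/(ωC) = 752 Ω
Parallel: admittances add. Y = 1/R + 1/(jωL) + jωC
Y = (0.000225 − j0.000301) S
|Y| = 0.000375 S → |Z| = 1/|Y| = 2660 Ω, ∠Z = −∠Y = 53.2°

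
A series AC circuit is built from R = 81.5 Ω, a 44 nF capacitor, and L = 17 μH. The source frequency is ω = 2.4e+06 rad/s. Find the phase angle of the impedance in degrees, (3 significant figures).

21.0°

X_L = ωL = 40.8 Ω
X_C = 1/(ωC) = 9.47 Ω
Net reactance X = X_L − X_C = 31.3 Ω
Z = 81.5 + j31.3 Ω
|Z| = √(81.5² + 31.3²) = 87.3 Ω
∠Z = arctan(31.3/81.5) = 21.0°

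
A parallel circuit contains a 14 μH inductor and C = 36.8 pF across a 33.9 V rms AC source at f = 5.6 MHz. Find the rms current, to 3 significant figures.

ω = 2πf = 3.519e+07 rad/s
X_L = ωL = 493 Ω
X_C = 1/(ωC) = 772 Ω
Parallel: admittances add. Y = 1/(jωL) + jωC
Y = (0 − j0.000735) S
|Y| = 0.000735 S → |Z| = 1/|Y| = 1360 Ω, ∠Z = −∠Y = 90.0°
I = V/|Z| = 33.9/1360 = 24.9 mA

24.9 mA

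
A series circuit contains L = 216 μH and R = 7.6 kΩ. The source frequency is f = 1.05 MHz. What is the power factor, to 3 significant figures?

ω = 2πf = 6.597e+06 rad/s
X_L = ωL = 1430 Ω
Z = 7600 + j1430 Ω
|Z| = √(7600² + 1430²) = 7730 Ω
∠Z = arctan(1430/7600) = 10.6°
cos φ = cos(10.6°) = 0.983

0.983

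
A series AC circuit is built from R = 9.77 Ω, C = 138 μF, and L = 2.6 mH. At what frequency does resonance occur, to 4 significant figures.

265.7 Hz

ω₀ = 1/√(LC) = 1/√(0.0026 × 0.000138) = 1669 rad/s
f₀ = ω₀/(2π) = 265.7 Hz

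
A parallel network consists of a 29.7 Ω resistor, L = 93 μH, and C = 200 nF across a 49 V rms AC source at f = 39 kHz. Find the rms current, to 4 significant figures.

ω = 2πf = 245000 rad/s
X_L = ωL = 22.79 Ω
X_C = 1/(ωC) = 20.40 Ω
Parallel: admittances add. Y = 1/R + 1/(jωL) + jωC
Y = (0.03367 + j0.005128) S
|Y| = 0.03406 S → |Z| = 1/|Y| = 29.36 Ω, ∠Z = −∠Y = -8.660°
I = V/|Z| = 49/29.36 = 1.669 A

1.669 A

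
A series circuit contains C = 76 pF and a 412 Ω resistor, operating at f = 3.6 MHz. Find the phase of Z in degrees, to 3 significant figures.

-54.7°

ω = 2πf = 2.262e+07 rad/s
X_C = 1/(ωC) = 582 Ω
Z = 412 − j582 Ω
|Z| = √(412² + 582²) = 713 Ω
∠Z = arctan(-582/412) = -54.7°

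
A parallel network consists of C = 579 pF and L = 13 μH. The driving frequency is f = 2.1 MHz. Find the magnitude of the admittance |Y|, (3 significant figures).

ω = 2πf = 1.319e+07 rad/s
X_L = ωL = 172 Ω
X_C = 1/(ωC) = 131 Ω
Parallel: admittances add. Y = 1/(jωL) + jωC
Y = (0 + j0.00181) S
|Y| = 0.00181 S → |Z| = 1/|Y| = 553 Ω, ∠Z = −∠Y = -90.0°

1.81 mS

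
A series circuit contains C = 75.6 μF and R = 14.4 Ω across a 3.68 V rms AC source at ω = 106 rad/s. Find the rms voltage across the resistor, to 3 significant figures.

0.422 V

X_C = 1/(ωC) = 125 Ω
Z = 14.4 − j125 Ω
|Z| = √(14.4² + 125²) = 126 Ω
I = V/|Z| = 29.3 mA
V_R = I·|Z_R| = 0.0293 × 14.4 = 0.422 V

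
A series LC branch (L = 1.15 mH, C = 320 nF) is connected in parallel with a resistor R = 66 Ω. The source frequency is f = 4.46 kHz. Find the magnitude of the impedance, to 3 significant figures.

ω = 2πf = 28020 rad/s
X_L = ωL = 32.2 Ω
X_C = 1/(ωC) = 112 Ω
Branch 1: Z₁ = R = 66.0 Ω
Branch 2 (series LC): Z₂ = j(X_L − X_C) = −j79.3 Ω
Parallel: Z = Z₁Z₂/(Z₁+Z₂), |Z| = 50.7 Ω, ∠Z = -39.8°

50.7 Ω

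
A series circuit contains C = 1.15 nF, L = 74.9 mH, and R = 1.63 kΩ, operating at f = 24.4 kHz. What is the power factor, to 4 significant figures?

ω = 2πf = 153300 rad/s
X_L = ωL = 11480 Ω
X_C = 1/(ωC) = 5672 Ω
Net reactance X = X_L − X_C = 5811 Ω
Z = 1630 + j5811 Ω
|Z| = √(1630² + 5811²) = 6035 Ω
∠Z = arctan(5811/1630) = 74.33°
cos φ = cos(74.33°) = 0.2701

0.2701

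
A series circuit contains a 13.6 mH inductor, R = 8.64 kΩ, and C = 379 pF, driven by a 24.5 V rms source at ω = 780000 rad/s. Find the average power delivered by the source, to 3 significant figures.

X_L = ωL = 10600 Ω
X_C = 1/(ωC) = 3380 Ω
Net reactance X = X_L − X_C = 7230 Ω
Z = 8640 + j7230 Ω
|Z| = √(8640² + 7230²) = 11300 Ω
∠Z = arctan(7230/8640) = 39.9°
I = V/|Z| = 2.18 mA
P = VI cos φ = 24.5 × 0.00218 × cos(39.9°) = 40.9 mW

40.9 mW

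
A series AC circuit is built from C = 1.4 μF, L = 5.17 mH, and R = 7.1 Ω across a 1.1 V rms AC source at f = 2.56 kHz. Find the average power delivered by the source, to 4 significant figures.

ω = 2πf = 16080 rad/s
X_L = ωL = 83.16 Ω
X_C = 1/(ωC) = 44.41 Ω
Net reactance X = X_L − X_C = 38.75 Ω
Z = 7.100 + j38.75 Ω
|Z| = √(7.100² + 38.75²) = 39.40 Ω
∠Z = arctan(38.75/7.100) = 79.62°
I = V/|Z| = 27.92 mA
P = VI cos φ = 1.1 × 0.02792 × cos(79.62°) = 5.535 mW

5.535 mW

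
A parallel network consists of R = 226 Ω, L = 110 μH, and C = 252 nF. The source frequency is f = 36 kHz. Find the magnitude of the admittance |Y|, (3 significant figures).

ω = 2πf = 226200 rad/s
X_L = ωL = 24.9 Ω
X_C = 1/(ωC) = 17.5 Ω
Parallel: admittances add. Y = 1/R + 1/(jωL) + jωC
Y = (0.00442 + j0.0168) S
|Y| = 0.0174 S → |Z| = 1/|Y| = 57.5 Ω, ∠Z = −∠Y = -75.3°

17.4 mS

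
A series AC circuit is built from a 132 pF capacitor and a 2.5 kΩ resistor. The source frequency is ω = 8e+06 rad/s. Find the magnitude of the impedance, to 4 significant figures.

2673 Ω

X_C = 1/(ωC) = 947.0 Ω
Z = 2500 − j947.0 Ω
|Z| = √(2500² + 947.0²) = 2673 Ω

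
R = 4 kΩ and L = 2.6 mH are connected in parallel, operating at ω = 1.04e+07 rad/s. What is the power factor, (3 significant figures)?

X_L = ωL = 27000 Ω
Parallel: admittances add. Y = 1/R + 1/(jωL)
Y = (0.000250 − j3.7e-05) S
|Y| = 0.000253 S → |Z| = 1/|Y| = 3960 Ω, ∠Z = −∠Y = 8.41°
cos φ = cos(8.41°) = 0.989

0.989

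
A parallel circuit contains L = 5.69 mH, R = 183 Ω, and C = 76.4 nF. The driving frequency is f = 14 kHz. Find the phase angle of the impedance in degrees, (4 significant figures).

ω = 2πf = 87960 rad/s
X_L = ωL = 500.5 Ω
X_C = 1/(ωC) = 148.8 Ω
Parallel: admittances add. Y = 1/R + 1/(jωL) + jωC
Y = (0.005464 + j0.004723) S
|Y| = 0.007222 S → |Z| = 1/|Y| = 138.5 Ω, ∠Z = −∠Y = -40.83°

-40.83°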